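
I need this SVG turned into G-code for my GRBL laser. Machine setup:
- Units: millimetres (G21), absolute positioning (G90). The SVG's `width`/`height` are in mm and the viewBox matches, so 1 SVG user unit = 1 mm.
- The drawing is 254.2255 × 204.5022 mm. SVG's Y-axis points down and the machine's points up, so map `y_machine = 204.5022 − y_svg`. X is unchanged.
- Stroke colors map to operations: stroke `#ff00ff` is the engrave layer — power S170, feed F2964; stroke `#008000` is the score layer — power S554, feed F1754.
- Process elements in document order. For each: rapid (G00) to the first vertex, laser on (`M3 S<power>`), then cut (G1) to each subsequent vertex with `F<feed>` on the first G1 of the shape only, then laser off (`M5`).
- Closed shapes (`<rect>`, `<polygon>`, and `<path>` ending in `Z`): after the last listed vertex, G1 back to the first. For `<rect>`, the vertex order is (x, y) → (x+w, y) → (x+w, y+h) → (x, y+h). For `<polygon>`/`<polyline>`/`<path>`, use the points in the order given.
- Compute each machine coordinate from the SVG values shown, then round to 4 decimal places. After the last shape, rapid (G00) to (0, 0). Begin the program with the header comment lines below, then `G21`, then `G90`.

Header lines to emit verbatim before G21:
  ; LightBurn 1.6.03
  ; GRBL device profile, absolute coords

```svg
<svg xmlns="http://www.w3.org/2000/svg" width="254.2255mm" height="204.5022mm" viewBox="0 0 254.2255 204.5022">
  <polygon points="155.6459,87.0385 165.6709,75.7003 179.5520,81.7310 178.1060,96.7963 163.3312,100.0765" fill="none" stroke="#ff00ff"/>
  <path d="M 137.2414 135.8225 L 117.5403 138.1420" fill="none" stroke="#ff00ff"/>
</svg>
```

; LightBurn 1.6.03
; GRBL device profile, absolute coords
G21
G90
G00 X155.6459 Y117.4637
M3 S170
G1 X165.6709 Y128.8019 F2964
G1 X179.5520 Y122.7712
G1 X178.1060 Y107.7059
G1 X163.3312 Y104.4257
G1 X155.6459 Y117.4637
M5
G00 X137.2414 Y68.6797
M3 S170
G1 X117.5403 Y66.3602 F2964
M5
G00 X0.0000 Y0.0000

viewBox `0 0 254.2255 204.5022` with mm width/height → 1 unit = 1 mm. Flip: y_m = 204.5022 − y_svg.

**Shape 1** — `<polygon>` regular polygon, stroke `#ff00ff` → engrave (S170, F2964). Machine vertices: (155.6459,117.4637) → (165.6709,128.8019) → (179.5520,122.7712) → (178.1060,107.7059) → (163.3312,104.4257) → (155.6459,117.4637). Closed: final G1 returns to the first vertex.

**Shape 2** — `<path>` line segment, stroke `#ff00ff` → engrave (S170, F2964). Machine vertices: (137.2414,68.6797) → (117.5403,66.3602). Open path.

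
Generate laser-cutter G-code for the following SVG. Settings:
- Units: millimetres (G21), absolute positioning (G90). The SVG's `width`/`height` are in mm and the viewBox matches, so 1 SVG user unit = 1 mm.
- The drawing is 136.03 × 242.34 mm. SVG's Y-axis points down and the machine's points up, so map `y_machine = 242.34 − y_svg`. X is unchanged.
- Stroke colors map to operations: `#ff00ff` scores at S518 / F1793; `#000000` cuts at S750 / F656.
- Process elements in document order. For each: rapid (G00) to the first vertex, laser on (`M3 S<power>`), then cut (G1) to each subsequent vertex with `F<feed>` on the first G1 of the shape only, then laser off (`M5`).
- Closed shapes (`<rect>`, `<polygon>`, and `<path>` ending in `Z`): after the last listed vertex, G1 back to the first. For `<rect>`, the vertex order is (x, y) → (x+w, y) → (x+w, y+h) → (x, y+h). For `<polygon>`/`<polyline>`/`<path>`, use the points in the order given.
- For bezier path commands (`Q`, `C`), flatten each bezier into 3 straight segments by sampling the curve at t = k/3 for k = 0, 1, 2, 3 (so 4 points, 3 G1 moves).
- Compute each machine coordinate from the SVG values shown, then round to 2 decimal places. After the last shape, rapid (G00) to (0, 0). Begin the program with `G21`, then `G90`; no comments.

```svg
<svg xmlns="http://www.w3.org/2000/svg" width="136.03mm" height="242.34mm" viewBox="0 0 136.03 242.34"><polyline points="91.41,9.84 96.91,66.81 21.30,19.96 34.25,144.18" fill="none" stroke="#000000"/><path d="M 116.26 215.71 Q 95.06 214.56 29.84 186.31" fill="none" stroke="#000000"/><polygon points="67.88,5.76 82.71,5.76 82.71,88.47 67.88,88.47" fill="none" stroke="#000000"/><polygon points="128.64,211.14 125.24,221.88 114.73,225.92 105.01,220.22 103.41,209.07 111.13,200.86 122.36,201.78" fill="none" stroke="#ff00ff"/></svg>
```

G21
G90
G00 X91.41 Y232.50
M3 S750
G1 X96.91 Y175.53 F656
G1 X21.30 Y222.38
G1 X34.25 Y98.16
M5
G00 X116.26 Y26.63
M3 S750
G1 X97.24 Y30.41 F656
G1 X68.43 Y40.21
G1 X29.84 Y56.03
M5
G00 X67.88 Y236.58
M3 S750
G1 X82.71 Y236.58 F656
G1 X82.71 Y153.87
G1 X67.88 Y153.87
G1 X67.88 Y236.58
M5
G00 X128.64 Y31.20
M3 S518
G1 X125.24 Y20.46 F1793
G1 X114.73 Y16.42
G1 X105.01 Y22.12
G1 X103.41 Y33.27
G1 X111.13 Y41.48
G1 X122.36 Y40.56
G1 X128.64 Y31.20
M5
G00 X0.00 Y0.00

viewBox `0 0 136.03 242.34` with mm width/height → 1 unit = 1 mm. Flip: y_m = 242.34 − y_svg.

**Shape 1** — `<polyline>` open polyline, stroke `#000000` → cut (S750, F656). Machine vertices: (91.41,232.50) → (96.91,175.53) → (21.30,222.38) → (34.25,98.16). Open path.

**Shape 2** — `<path>` quadratic bezier, stroke `#000000` → cut (S750, F656). Control points (SVG): P0=(116.26,215.71), P1=(95.06,214.56), P2=(29.84,186.31); sampled at t=k/3. Machine vertices: (116.26,26.63) → (97.24,30.41) → (68.43,40.21) → (29.84,56.03). Open path.

**Shape 3** — `<polygon>` rectangle, stroke `#000000` → cut (S750, F656). Machine vertices: (67.88,236.58) → (82.71,236.58) → (82.71,153.87) → (67.88,153.87) → (67.88,236.58). Closed: final G1 returns to the first vertex.

**Shape 4** — `<polygon>` regular polygon, stroke `#ff00ff` → score (S518, F1793). Machine vertices: (128.64,31.20) → (125.24,20.46) → (114.73,16.42) → (105.01,22.12) → (103.41,33.27) → (111.13,41.48) → (122.36,40.56) → (128.64,31.20). Closed: final G1 returns to the first vertex.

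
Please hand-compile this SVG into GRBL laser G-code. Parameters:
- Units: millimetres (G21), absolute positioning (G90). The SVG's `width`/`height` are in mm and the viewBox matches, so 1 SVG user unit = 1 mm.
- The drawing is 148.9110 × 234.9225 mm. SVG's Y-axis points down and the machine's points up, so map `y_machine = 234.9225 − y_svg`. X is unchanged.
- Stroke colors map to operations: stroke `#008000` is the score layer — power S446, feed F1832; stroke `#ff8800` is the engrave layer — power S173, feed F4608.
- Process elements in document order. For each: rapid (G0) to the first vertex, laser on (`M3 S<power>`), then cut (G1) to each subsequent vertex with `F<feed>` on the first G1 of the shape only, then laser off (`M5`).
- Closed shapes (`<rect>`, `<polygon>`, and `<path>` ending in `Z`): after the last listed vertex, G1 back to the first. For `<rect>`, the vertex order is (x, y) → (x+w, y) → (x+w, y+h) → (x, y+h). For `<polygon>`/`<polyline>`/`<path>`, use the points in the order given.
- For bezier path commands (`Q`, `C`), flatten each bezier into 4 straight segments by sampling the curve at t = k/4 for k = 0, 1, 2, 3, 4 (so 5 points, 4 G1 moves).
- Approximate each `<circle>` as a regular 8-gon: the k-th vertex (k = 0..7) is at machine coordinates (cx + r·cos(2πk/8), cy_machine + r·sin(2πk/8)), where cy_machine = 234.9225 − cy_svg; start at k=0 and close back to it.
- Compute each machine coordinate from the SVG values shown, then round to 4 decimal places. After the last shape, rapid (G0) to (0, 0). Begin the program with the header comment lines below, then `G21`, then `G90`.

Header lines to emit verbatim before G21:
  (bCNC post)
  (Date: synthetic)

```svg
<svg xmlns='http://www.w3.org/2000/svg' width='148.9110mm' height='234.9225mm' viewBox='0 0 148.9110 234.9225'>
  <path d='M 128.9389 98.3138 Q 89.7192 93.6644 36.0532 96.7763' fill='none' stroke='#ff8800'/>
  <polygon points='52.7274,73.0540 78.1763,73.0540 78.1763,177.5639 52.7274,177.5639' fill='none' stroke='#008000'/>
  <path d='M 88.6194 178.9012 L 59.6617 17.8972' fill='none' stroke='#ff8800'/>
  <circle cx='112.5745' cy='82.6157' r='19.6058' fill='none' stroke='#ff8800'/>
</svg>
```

Since the viewBox matches the mm dimensions, user units are millimetres directly. The only transform is the Y-flip y_m = 234.9225 − y_svg.

Shape 1 is a quadratic bezier drawn with `<path>`. Its stroke #ff8800 means engrave at S173, F4608. After flipping Y the toolpath is (128.9389,136.6087) → (108.4262,138.4483) → (86.1076,139.3178) → (61.9833,139.2171) → (36.0532,138.1462).

Shape 2 is a rectangle drawn with `<polygon>`. Its stroke #008000 means score at S446, F1832. After flipping Y the toolpath is (52.7274,161.8685) → (78.1763,161.8685) → (78.1763,57.3586) → (52.7274,57.3586) → (52.7274,161.8685), returning to the start.

Shape 3 is a line segment drawn with `<path>`. Its stroke #ff8800 means engrave at S173, F4608. After flipping Y the toolpath is (88.6194,56.0213) → (59.6617,217.0253).

Shape 4 is a circle drawn with `<circle>`. Its stroke #ff8800 means engrave at S173, F4608. After flipping Y the toolpath is (132.1803,152.3068) → (126.4379,166.1702) → (112.5745,171.9126) → (98.7111,166.1702) → (92.9687,152.3068) → (98.7111,138.4434) → (112.5745,132.7010) → (126.4379,138.4434) → (132.1803,152.3068), returning to the start.

(bCNC post)
(Date: synthetic)
G21
G90
G0 X128.9389 Y136.6087
M3 S173
G1 X108.4262 Y138.4483 F4608
G1 X86.1076 Y139.3178
G1 X61.9833 Y139.2171
G1 X36.0532 Y138.1462
M5
G0 X52.7274 Y161.8685
M3 S446
G1 X78.1763 Y161.8685 F1832
G1 X78.1763 Y57.3586
G1 X52.7274 Y57.3586
G1 X52.7274 Y161.8685
M5
G0 X88.6194 Y56.0213
M3 S173
G1 X59.6617 Y217.0253 F4608
M5
G0 X132.1803 Y152.3068
M3 S173
G1 X126.4379 Y166.1702 F4608
G1 X112.5745 Y171.9126
G1 X98.7111 Y166.1702
G1 X92.9687 Y152.3068
G1 X98.7111 Y138.4434
G1 X112.5745 Y132.7010
G1 X126.4379 Y138.4434
G1 X132.1803 Y152.3068
M5
G0 X0.0000 Y0.0000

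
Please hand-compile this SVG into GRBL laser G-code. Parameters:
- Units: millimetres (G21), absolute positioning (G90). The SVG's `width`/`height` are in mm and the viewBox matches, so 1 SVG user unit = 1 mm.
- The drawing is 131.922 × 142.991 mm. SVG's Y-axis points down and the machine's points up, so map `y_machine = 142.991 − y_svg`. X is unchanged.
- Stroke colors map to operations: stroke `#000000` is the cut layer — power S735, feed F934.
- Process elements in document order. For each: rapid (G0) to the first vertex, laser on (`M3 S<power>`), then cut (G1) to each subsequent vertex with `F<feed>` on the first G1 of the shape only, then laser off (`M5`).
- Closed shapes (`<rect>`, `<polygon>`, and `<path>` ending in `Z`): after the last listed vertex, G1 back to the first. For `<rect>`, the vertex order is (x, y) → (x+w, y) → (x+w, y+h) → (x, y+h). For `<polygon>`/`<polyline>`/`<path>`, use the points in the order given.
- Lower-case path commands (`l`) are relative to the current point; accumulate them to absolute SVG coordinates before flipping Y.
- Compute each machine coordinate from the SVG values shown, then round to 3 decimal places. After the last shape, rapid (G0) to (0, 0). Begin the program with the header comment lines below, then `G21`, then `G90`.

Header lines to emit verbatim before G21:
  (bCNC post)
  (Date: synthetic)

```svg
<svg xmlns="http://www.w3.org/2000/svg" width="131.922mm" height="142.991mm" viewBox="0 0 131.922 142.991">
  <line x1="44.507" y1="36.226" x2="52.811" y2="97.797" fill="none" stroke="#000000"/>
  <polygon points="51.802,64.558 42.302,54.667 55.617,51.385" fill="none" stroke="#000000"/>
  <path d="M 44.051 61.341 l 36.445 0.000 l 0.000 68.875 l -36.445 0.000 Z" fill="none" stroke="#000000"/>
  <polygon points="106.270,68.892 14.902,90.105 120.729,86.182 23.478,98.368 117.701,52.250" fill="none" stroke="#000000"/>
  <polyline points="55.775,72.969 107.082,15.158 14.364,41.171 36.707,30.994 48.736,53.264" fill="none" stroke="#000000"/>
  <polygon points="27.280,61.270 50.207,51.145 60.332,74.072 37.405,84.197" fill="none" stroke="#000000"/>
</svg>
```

viewBox `0 0 131.922 142.991` with mm width/height → 1 unit = 1 mm. Flip: y_m = 142.991 − y_svg.

**Shape 1** — `<line>` line segment, stroke `#000000` → cut (S735, F934). Machine vertices: (44.507,106.765) → (52.811,45.194). Open path.

**Shape 2** — `<polygon>` regular polygon, stroke `#000000` → cut (S735, F934). Machine vertices: (51.802,78.433) → (42.302,88.324) → (55.617,91.606) → (51.802,78.433). Closed: final G1 returns to the first vertex.

**Shape 3** — `<path>` rectangle, stroke `#000000` → cut (S735, F934). Machine vertices: (44.051,81.650) → (80.496,81.650) → (80.496,12.775) → (44.051,12.775) → (44.051,81.650). Closed: final G1 returns to the first vertex.

**Shape 4** — `<polygon>` closed polygon, stroke `#000000` → cut (S735, F934). Machine vertices: (106.270,74.099) → (14.902,52.886) → (120.729,56.809) → (23.478,44.623) → (117.701,90.741) → (106.270,74.099). Closed: final G1 returns to the first vertex.

**Shape 5** — `<polyline>` open polyline, stroke `#000000` → cut (S735, F934). Machine vertices: (55.775,70.022) → (107.082,127.833) → (14.364,101.820) → (36.707,111.997) → (48.736,89.727). Open path.

**Shape 6** — `<polygon>` regular polygon, stroke `#000000` → cut (S735, F934). Machine vertices: (27.280,81.721) → (50.207,91.846) → (60.332,68.919) → (37.405,58.794) → (27.280,81.721). Closed: final G1 returns to the first vertex.

(bCNC post)
(Date: synthetic)
G21
G90
G0 X44.507 Y106.765
M3 S735
G1 X52.811 Y45.194 F934
M5
G0 X51.802 Y78.433
M3 S735
G1 X42.302 Y88.324 F934
G1 X55.617 Y91.606
G1 X51.802 Y78.433
M5
G0 X44.051 Y81.650
M3 S735
G1 X80.496 Y81.650 F934
G1 X80.496 Y12.775
G1 X44.051 Y12.775
G1 X44.051 Y81.650
M5
G0 X106.270 Y74.099
M3 S735
G1 X14.902 Y52.886 F934
G1 X120.729 Y56.809
G1 X23.478 Y44.623
G1 X117.701 Y90.741
G1 X106.270 Y74.099
M5
G0 X55.775 Y70.022
M3 S735
G1 X107.082 Y127.833 F934
G1 X14.364 Y101.820
G1 X36.707 Y111.997
G1 X48.736 Y89.727
M5
G0 X27.280 Y81.721
M3 S735
G1 X50.207 Y91.846 F934
G1 X60.332 Y68.919
G1 X37.405 Y58.794
G1 X27.280 Y81.721
M5
G0 X0.000 Y0.000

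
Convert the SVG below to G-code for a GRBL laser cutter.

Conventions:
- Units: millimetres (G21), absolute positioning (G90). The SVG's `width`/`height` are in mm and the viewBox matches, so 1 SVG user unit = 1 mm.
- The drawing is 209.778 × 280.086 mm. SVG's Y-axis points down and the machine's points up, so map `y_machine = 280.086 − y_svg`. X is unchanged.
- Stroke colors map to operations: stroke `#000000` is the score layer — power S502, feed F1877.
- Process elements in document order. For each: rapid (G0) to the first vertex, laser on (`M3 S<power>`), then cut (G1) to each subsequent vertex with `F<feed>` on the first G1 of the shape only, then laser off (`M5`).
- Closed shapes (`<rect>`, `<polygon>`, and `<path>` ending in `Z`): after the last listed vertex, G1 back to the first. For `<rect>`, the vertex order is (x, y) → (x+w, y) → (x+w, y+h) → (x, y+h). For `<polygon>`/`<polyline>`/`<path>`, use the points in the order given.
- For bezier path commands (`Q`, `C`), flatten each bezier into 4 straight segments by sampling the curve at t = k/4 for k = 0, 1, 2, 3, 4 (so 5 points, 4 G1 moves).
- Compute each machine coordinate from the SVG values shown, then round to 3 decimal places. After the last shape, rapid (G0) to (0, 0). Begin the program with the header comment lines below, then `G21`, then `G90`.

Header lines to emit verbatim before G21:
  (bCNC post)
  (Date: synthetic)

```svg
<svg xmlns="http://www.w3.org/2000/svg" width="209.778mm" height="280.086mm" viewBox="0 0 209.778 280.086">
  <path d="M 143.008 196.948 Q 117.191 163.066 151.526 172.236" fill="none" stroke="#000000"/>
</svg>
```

1 u = 1 mm; y_m = 280.086 − y.

[1] `<path>` quadratic bezier, #000000→score S502 F1877: (143.008,83.138) → (133.859,97.388) → (132.229,106.257) → (138.118,109.744) → (151.526,107.850)

(bCNC post)
(Date: synthetic)
G21
G90
G0 X143.008 Y83.138
M3 S502
G1 X133.859 Y97.388 F1877
G1 X132.229 Y106.257
G1 X138.118 Y109.744
G1 X151.526 Y107.850
M5
G0 X0.000 Y0.000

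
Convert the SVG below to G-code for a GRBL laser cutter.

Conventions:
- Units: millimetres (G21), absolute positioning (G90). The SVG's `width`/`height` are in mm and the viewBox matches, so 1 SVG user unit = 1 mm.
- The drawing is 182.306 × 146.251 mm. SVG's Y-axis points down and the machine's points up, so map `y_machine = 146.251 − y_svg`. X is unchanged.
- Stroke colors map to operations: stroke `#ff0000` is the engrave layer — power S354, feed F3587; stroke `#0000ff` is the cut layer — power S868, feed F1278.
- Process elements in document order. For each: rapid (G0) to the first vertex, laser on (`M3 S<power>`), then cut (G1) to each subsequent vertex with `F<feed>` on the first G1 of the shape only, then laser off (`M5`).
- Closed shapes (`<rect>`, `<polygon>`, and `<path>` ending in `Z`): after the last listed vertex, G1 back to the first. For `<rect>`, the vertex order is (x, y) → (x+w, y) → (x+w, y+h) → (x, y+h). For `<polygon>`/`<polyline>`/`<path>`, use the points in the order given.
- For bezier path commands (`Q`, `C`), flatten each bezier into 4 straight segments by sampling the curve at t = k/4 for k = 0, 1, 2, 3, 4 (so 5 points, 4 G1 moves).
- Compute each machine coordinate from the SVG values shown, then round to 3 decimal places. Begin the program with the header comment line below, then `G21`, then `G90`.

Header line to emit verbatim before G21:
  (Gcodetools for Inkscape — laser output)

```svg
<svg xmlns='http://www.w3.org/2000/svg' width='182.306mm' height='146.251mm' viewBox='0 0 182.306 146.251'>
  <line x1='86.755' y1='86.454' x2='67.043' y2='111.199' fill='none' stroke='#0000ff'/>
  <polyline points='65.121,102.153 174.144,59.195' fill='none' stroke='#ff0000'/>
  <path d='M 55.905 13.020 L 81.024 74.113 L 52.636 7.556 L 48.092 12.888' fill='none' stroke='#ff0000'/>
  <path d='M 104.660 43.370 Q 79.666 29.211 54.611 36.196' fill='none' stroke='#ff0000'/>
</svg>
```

1 u = 1 mm; y_m = 146.251 − y.

[1] `<line>` line segment, #0000ff→cut S868 F1278: (86.755,59.797) → (67.043,35.052)

[2] `<polyline>` line segment, #ff0000→engrave S354 F3587: (65.121,44.098) → (174.144,87.056)

[3] `<path>` open polyline, #ff0000→engrave S354 F3587: (55.905,133.231) → (81.024,72.138) → (52.636,138.695) → (48.092,133.363)

[4] `<path>` quadratic bezier, #ff0000→engrave S354 F3587: (104.660,102.881) → (92.159,108.639) → (79.651,111.754) → (67.135,112.226) → (54.611,110.055)

(Gcodetools for Inkscape — laser output)
G21
G90
G0 X86.755 Y59.797
M3 S868
G1 X67.043 Y35.052 F1278
M5
G0 X65.121 Y44.098
M3 S354
G1 X174.144 Y87.056 F3587
M5
G0 X55.905 Y133.231
M3 S354
G1 X81.024 Y72.138 F3587
G1 X52.636 Y138.695
G1 X48.092 Y133.363
M5
G0 X104.660 Y102.881
M3 S354
G1 X92.159 Y108.639 F3587
G1 X79.651 Y111.754
G1 X67.135 Y112.226
G1 X54.611 Y110.055
M5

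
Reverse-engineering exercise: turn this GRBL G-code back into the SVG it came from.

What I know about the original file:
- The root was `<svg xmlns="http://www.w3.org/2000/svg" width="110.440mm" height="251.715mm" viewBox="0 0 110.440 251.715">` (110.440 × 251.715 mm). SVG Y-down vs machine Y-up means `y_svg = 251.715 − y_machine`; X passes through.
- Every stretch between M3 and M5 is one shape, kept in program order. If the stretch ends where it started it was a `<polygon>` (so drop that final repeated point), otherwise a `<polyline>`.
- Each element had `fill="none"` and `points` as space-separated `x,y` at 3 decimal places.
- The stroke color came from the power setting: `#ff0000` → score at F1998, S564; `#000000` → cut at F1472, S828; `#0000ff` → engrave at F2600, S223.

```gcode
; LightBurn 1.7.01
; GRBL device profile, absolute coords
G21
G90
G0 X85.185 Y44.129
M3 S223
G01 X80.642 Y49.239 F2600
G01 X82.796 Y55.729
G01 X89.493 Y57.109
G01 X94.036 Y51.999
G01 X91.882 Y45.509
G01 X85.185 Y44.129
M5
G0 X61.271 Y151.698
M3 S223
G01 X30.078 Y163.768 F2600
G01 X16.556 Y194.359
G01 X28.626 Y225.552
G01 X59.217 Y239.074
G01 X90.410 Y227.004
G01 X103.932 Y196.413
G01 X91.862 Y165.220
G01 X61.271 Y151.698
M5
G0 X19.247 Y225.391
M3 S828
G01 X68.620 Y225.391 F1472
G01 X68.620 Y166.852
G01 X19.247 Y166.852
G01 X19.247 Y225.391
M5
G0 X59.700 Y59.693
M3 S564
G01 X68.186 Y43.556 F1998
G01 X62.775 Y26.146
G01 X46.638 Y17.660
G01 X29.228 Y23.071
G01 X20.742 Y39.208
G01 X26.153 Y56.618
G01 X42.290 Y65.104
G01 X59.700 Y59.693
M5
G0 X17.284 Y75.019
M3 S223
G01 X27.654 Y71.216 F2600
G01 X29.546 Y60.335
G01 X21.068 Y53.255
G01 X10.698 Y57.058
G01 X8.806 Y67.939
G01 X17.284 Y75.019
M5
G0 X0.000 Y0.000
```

<svg xmlns="http://www.w3.org/2000/svg" width="110.440mm" height="251.715mm" viewBox="0 0 110.440 251.715">
  <polygon points="85.185,207.586 80.642,202.476 82.796,195.986 89.493,194.606 94.036,199.716 91.882,206.206" fill="none" stroke="#0000ff"/>
  <polygon points="61.271,100.017 30.078,87.947 16.556,57.356 28.626,26.163 59.217,12.641 90.410,24.711 103.932,55.302 91.862,86.495" fill="none" stroke="#0000ff"/>
  <polygon points="19.247,26.324 68.620,26.324 68.620,84.863 19.247,84.863" fill="none" stroke="#000000"/>
  <polygon points="59.700,192.022 68.186,208.159 62.775,225.569 46.638,234.055 29.228,228.644 20.742,212.507 26.153,195.097 42.290,186.611" fill="none" stroke="#ff0000"/>
  <polygon points="17.284,176.696 27.654,180.499 29.546,191.380 21.068,198.460 10.698,194.657 8.806,183.776" fill="none" stroke="#0000ff"/>
</svg>

Each laser-on run becomes one SVG element. Flip Y back into SVG space with y_svg = 251.715 − y_machine.

Run 1: power S223 maps to stroke `#0000ff` (engrave). The run returns to its start, so emit a `<polygon>` with points (Y-flipped): 85.185,207.586 80.642,202.476 82.796,195.986 89.493,194.606 94.036,199.716 91.882,206.206.

Run 2: S223 ⇒ engrave layer `#0000ff`. The run returns to its start, so emit a `<polygon>` with points (Y-flipped): 61.271,100.017 30.078,87.947 16.556,57.356 28.626,26.163 59.217,12.641 90.410,24.711 103.932,55.302 91.862,86.495.

Run 3: the run's S828 means `#000000` (cut). The run returns to its start, so emit a `<polygon>` with points (Y-flipped): 19.247,26.324 68.620,26.324 68.620,84.863 19.247,84.863.

Run 4: power S564 maps to stroke `#ff0000` (score). The run returns to its start, so emit a `<polygon>` with points (Y-flipped): 59.700,192.022 68.186,208.159 62.775,225.569 46.638,234.055 29.228,228.644 20.742,212.507 26.153,195.097 42.290,186.611.

Run 5: power S223 maps to stroke `#0000ff` (engrave). The run returns to its start, so emit a `<polygon>` with points (Y-flipped): 17.284,176.696 27.654,180.499 29.546,191.380 21.068,198.460 10.698,194.657 8.806,183.776.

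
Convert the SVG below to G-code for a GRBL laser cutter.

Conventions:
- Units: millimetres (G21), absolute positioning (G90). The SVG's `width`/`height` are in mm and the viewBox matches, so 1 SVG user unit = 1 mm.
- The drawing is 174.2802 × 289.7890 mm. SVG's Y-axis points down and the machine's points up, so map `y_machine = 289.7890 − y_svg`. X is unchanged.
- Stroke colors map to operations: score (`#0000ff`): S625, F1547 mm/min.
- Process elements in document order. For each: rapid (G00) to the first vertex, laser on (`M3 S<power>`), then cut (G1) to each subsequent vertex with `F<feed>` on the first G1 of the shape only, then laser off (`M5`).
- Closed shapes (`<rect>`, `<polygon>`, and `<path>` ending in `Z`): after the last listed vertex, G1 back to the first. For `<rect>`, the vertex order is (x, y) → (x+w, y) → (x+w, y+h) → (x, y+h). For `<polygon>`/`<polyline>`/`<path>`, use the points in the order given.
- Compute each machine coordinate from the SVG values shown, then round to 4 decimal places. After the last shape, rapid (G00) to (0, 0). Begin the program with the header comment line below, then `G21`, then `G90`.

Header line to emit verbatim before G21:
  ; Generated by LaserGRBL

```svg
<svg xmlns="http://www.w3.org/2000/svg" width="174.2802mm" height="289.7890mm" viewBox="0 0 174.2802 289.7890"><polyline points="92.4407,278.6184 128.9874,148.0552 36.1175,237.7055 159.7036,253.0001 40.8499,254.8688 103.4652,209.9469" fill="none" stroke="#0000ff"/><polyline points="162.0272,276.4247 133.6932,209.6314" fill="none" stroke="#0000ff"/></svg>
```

Since the viewBox matches the mm dimensions, user units are millimetres directly. The only transform is the Y-flip y_m = 289.7890 − y_svg.

Shape 1 is a open polyline drawn with `<polyline>`. Its stroke #0000ff means score at S625, F1547. After flipping Y the toolpath is (92.4407,11.1706) → (128.9874,141.7338) → (36.1175,52.0835) → (159.7036,36.7889) → (40.8499,34.9202) → (103.4652,79.8421).

Shape 2 is a line segment drawn with `<polyline>`. Its stroke #0000ff means score at S625, F1547. After flipping Y the toolpath is (162.0272,13.3643) → (133.6932,80.1576).

; Generated by LaserGRBL
G21
G90
G00 X92.4407 Y11.1706
M3 S625
G1 X128.9874 Y141.7338 F1547
G1 X36.1175 Y52.0835
G1 X159.7036 Y36.7889
G1 X40.8499 Y34.9202
G1 X103.4652 Y79.8421
M5
G00 X162.0272 Y13.3643
M3 S625
G1 X133.6932 Y80.1576 F1547
M5
G00 X0.0000 Y0.0000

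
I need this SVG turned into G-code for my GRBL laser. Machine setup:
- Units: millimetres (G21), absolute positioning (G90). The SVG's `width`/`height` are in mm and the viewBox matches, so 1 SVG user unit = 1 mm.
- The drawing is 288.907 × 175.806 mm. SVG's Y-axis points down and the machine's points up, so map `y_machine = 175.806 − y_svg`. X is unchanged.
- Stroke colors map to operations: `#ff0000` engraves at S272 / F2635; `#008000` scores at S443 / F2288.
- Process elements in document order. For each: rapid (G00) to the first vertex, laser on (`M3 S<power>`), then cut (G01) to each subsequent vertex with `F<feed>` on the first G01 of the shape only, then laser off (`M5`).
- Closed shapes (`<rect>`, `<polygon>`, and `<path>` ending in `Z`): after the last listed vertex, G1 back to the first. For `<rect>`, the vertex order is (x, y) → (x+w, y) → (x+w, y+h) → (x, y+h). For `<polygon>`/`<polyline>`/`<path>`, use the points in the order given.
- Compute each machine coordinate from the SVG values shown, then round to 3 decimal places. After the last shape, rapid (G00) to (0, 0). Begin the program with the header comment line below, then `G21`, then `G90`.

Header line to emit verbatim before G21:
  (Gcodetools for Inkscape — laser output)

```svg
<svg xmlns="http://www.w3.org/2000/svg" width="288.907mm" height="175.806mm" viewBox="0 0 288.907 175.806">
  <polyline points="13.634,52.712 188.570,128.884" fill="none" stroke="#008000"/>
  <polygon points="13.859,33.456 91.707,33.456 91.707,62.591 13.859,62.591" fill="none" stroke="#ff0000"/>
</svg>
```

Since the viewBox matches the mm dimensions, user units are millimetres directly. The only transform is the Y-flip y_m = 175.806 − y_svg.

Shape 1 is a line segment drawn with `<polyline>`. Its stroke #008000 means score at S443, F2288. After flipping Y the toolpath is (13.634,123.094) → (188.570,46.922).

Shape 2 is a rectangle drawn with `<polygon>`. Its stroke #ff0000 means engrave at S272, F2635. After flipping Y the toolpath is (13.859,142.350) → (91.707,142.350) → (91.707,113.215) → (13.859,113.215) → (13.859,142.350), returning to the start.

(Gcodetools for Inkscape — laser output)
G21
G90
G00 X13.634 Y123.094
M3 S443
G01 X188.570 Y46.922 F2288
M5
G00 X13.859 Y142.350
M3 S272
G01 X91.707 Y142.350 F2635
G01 X91.707 Y113.215
G01 X13.859 Y113.215
G01 X13.859 Y142.350
M5
G00 X0.000 Y0.000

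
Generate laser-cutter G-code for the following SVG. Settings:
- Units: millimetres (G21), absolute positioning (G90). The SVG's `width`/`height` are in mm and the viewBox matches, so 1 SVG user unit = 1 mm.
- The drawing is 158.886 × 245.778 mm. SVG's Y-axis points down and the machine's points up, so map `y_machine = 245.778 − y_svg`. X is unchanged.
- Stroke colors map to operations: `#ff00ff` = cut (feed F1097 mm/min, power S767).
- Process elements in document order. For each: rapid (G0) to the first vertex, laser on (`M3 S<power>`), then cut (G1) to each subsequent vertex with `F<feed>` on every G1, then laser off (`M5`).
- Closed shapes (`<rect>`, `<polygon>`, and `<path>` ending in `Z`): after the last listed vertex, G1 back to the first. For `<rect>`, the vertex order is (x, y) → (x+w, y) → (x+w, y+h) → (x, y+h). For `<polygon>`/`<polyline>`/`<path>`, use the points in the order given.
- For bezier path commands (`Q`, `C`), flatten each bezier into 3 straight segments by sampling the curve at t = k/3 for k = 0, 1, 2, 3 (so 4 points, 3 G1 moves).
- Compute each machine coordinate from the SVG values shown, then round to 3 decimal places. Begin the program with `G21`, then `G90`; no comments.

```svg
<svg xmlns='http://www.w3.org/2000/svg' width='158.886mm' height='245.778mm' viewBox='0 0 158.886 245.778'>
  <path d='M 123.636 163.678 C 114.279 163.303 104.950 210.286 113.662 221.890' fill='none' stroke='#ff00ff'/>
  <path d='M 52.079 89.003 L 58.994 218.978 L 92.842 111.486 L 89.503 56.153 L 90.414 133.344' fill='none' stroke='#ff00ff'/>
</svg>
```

G21
G90
G0 X123.636 Y82.100
M3 S767
G1 X114.955 Y69.753 F1097
G1 X110.297 Y44.221 F1097
G1 X113.662 Y23.888 F1097
M5
G0 X52.079 Y156.775
M3 S767
G1 X58.994 Y26.800 F1097
G1 X92.842 Y134.292 F1097
G1 X89.503 Y189.625 F1097
G1 X90.414 Y112.434 F1097
M5

viewBox `0 0 158.886 245.778` with mm width/height → 1 unit = 1 mm. Flip: y_m = 245.778 − y_svg.

**Shape 1** — `<path>` cubic bezier, stroke `#ff00ff` → cut (S767, F1097). Control points (SVG): P0=(123.636,163.678), P1=(114.279,163.303), P2=(104.950,210.286), P3=(113.662,221.890); sampled at t=k/3. Machine vertices: (123.636,82.100) → (114.955,69.753) → (110.297,44.221) → (113.662,23.888). Open path.

**Shape 2** — `<path>` open polyline, stroke `#ff00ff` → cut (S767, F1097). Machine vertices: (52.079,156.775) → (58.994,26.800) → (92.842,134.292) → (89.503,189.625) → (90.414,112.434). Open path.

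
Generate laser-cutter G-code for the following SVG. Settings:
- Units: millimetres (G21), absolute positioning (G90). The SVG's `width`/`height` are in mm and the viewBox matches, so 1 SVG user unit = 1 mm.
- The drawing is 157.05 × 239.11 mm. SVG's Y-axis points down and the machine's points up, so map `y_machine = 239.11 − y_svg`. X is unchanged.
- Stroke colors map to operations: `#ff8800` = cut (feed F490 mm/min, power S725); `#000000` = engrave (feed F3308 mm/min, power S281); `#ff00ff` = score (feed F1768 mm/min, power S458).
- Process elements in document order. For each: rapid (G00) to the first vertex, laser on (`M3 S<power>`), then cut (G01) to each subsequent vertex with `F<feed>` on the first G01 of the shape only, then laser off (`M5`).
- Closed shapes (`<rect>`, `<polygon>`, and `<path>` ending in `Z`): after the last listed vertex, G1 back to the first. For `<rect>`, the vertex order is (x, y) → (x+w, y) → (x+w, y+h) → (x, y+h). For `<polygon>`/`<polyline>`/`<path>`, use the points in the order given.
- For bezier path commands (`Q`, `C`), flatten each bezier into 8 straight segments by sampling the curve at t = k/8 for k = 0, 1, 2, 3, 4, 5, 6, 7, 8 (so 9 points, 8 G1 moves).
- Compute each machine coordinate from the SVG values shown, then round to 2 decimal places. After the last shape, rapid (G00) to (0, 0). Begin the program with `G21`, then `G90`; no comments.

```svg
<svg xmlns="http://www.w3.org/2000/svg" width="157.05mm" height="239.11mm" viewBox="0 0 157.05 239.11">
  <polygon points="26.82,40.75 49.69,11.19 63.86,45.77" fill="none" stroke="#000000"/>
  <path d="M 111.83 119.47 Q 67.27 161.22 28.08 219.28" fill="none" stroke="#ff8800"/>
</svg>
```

1 u = 1 mm; y_m = 239.11 − y.

[1] `<polygon>` regular polygon, #000000→engrave S281 F3308: (26.82,198.36) → (49.69,227.92) → (63.86,193.34) → (26.82,198.36) (closed)

[2] `<path>` quadratic bezier, #ff8800→cut S725 F490: (111.83,119.64) → (100.77,108.95) → (89.89,97.75) → (79.17,86.03) → (68.61,73.81) → (58.23,61.08) → (48.01,47.84) → (37.96,34.09) → (28.08,19.83)

G21
G90
G00 X26.82 Y198.36
M3 S281
G01 X49.69 Y227.92 F3308
G01 X63.86 Y193.34
G01 X26.82 Y198.36
M5
G00 X111.83 Y119.64
M3 S725
G01 X100.77 Y108.95 F490
G01 X89.89 Y97.75
G01 X79.17 Y86.03
G01 X68.61 Y73.81
G01 X58.23 Y61.08
G01 X48.01 Y47.84
G01 X37.96 Y34.09
G01 X28.08 Y19.83
M5
G00 X0.00 Y0.00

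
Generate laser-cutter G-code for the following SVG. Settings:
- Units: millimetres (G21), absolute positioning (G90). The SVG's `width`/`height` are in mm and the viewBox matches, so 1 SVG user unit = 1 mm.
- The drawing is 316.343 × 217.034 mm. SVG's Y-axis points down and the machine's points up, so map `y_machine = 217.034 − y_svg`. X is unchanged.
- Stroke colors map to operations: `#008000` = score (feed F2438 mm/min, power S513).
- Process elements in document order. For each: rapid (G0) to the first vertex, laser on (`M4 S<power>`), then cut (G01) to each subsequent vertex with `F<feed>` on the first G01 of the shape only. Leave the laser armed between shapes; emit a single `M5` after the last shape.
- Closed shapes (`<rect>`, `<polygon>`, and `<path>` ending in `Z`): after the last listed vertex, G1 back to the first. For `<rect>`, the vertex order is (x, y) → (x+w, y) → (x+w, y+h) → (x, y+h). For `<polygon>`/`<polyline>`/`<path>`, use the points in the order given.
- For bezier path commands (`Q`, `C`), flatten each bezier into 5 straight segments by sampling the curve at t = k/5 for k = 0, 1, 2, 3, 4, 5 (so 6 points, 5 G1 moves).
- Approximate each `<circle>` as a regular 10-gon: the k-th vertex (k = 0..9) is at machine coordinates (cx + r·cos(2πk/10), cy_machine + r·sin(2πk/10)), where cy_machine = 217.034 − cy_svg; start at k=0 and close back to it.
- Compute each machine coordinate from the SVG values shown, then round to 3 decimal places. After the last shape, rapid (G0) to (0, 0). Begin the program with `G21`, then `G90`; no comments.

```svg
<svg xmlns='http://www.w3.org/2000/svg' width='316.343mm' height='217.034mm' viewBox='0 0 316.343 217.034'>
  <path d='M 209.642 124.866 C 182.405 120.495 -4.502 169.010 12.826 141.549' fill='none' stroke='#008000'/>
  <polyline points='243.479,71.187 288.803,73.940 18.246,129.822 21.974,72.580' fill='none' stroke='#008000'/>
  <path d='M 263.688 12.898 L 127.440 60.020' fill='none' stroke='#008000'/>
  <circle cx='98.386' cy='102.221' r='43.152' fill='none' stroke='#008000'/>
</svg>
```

Since the viewBox matches the mm dimensions, user units are millimetres directly. The only transform is the Y-flip y_m = 217.034 − y_svg.

Shape 1 is a cubic bezier drawn with `<path>`. Its stroke #008000 means score at S513, F2438. After flipping Y the toolpath is (209.642,92.168) → (177.051,89.475) → (123.606,80.275) → (66.775,70.753) → (24.026,67.095) → (12.826,75.485).

Shape 2 is a open polyline drawn with `<polyline>`. Its stroke #008000 means score at S513, F2438. After flipping Y the toolpath is (243.479,145.847) → (288.803,143.094) → (18.246,87.212) → (21.974,144.454).

Shape 3 is a line segment drawn with `<path>`. Its stroke #008000 means score at S513, F2438. After flipping Y the toolpath is (263.688,204.136) → (127.440,157.014).

Shape 4 is a circle drawn with `<circle>`. Its stroke #008000 means score at S513, F2438. After flipping Y the toolpath is (141.538,114.813) → (133.297,140.177) → (111.721,155.853) → (85.051,155.853) → (63.475,140.177) → (55.234,114.813) → (63.475,89.449) → (85.051,73.773) → (111.721,73.773) → (133.297,89.449) → (141.538,114.813), returning to the start.

G21
G90
G0 X209.642 Y92.168
M4 S513
G01 X177.051 Y89.475 F2438
G01 X123.606 Y80.275
G01 X66.775 Y70.753
G01 X24.026 Y67.095
G01 X12.826 Y75.485
G0 X243.479 Y145.847
M4 S513
G01 X288.803 Y143.094 F2438
G01 X18.246 Y87.212
G01 X21.974 Y144.454
G0 X263.688 Y204.136
M4 S513
G01 X127.440 Y157.014 F2438
G0 X141.538 Y114.813
M4 S513
G01 X133.297 Y140.177 F2438
G01 X111.721 Y155.853
G01 X85.051 Y155.853
G01 X63.475 Y140.177
G01 X55.234 Y114.813
G01 X63.475 Y89.449
G01 X85.051 Y73.773
G01 X111.721 Y73.773
G01 X133.297 Y89.449
G01 X141.538 Y114.813
M5
G0 X0.000 Y0.000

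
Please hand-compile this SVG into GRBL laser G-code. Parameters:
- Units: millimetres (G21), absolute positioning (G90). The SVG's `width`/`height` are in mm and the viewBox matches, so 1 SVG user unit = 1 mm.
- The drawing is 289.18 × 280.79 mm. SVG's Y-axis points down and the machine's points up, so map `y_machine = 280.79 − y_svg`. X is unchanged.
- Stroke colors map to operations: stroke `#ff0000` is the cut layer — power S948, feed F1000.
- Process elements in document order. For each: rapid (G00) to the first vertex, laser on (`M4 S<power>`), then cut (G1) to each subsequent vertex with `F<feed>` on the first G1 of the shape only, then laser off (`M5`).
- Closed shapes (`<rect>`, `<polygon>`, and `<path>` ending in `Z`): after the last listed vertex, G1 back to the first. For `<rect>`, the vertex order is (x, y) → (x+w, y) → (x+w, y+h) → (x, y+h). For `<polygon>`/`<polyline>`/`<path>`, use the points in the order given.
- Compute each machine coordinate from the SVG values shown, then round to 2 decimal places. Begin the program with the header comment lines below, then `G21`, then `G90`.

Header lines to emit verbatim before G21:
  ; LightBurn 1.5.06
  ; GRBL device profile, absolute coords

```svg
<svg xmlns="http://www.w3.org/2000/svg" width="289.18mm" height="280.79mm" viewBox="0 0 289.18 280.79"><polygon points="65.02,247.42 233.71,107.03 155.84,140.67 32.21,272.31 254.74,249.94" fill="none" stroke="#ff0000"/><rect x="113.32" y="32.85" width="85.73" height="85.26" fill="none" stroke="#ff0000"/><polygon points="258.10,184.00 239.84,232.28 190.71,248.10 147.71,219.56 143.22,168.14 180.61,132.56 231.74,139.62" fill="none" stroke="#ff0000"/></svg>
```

Since the viewBox matches the mm dimensions, user units are millimetres directly. The only transform is the Y-flip y_m = 280.79 − y_svg.

Shape 1 is a closed polygon drawn with `<polygon>`. Its stroke #ff0000 means cut at S948, F1000. After flipping Y the toolpath is (65.02,33.37) → (233.71,173.76) → (155.84,140.12) → (32.21,8.48) → (254.74,30.85) → (65.02,33.37), returning to the start.

Shape 2 is a rectangle drawn with `<rect>`. Its stroke #ff0000 means cut at S948, F1000. After flipping Y the toolpath is (113.32,247.94) → (199.05,247.94) → (199.05,162.68) → (113.32,162.68) → (113.32,247.94), returning to the start.

Shape 3 is a regular polygon drawn with `<polygon>`. Its stroke #ff0000 means cut at S948, F1000. After flipping Y the toolpath is (258.10,96.79) → (239.84,48.51) → (190.71,32.69) → (147.71,61.23) → (143.22,112.65) → (180.61,148.23) → (231.74,141.17) → (258.10,96.79), returning to the start.

; LightBurn 1.5.06
; GRBL device profile, absolute coords
G21
G90
G00 X65.02 Y33.37
M4 S948
G1 X233.71 Y173.76 F1000
G1 X155.84 Y140.12
G1 X32.21 Y8.48
G1 X254.74 Y30.85
G1 X65.02 Y33.37
M5
G00 X113.32 Y247.94
M4 S948
G1 X199.05 Y247.94 F1000
G1 X199.05 Y162.68
G1 X113.32 Y162.68
G1 X113.32 Y247.94
M5
G00 X258.10 Y96.79
M4 S948
G1 X239.84 Y48.51 F1000
G1 X190.71 Y32.69
G1 X147.71 Y61.23
G1 X143.22 Y112.65
G1 X180.61 Y148.23
G1 X231.74 Y141.17
G1 X258.10 Y96.79
M5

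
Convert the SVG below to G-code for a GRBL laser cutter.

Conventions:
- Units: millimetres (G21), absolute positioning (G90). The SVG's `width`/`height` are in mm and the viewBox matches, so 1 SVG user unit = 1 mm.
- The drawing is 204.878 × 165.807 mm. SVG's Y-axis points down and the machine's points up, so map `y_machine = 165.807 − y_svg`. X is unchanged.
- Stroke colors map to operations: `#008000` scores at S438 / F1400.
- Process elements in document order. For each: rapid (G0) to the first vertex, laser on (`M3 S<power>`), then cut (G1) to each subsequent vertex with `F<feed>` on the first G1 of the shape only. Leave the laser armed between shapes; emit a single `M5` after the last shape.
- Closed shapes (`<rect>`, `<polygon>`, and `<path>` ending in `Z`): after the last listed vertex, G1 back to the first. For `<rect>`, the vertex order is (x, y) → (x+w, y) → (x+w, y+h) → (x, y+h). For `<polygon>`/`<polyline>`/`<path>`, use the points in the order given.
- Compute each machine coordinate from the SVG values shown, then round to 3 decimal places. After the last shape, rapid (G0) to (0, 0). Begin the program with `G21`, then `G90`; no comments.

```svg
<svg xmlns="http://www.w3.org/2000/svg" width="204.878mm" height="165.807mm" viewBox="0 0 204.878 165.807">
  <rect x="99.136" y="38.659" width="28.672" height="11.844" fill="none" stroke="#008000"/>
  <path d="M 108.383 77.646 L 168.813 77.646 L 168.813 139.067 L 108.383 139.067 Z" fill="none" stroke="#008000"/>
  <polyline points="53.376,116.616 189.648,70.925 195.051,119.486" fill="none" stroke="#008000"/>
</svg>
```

G21
G90
G0 X99.136 Y127.148
M3 S438
G1 X127.808 Y127.148 F1400
G1 X127.808 Y115.304
G1 X99.136 Y115.304
G1 X99.136 Y127.148
G0 X108.383 Y88.161
M3 S438
G1 X168.813 Y88.161 F1400
G1 X168.813 Y26.740
G1 X108.383 Y26.740
G1 X108.383 Y88.161
G0 X53.376 Y49.191
M3 S438
G1 X189.648 Y94.882 F1400
G1 X195.051 Y46.321
M5
G0 X0.000 Y0.000

viewBox `0 0 204.878 165.807` with mm width/height → 1 unit = 1 mm. Flip: y_m = 165.807 − y_svg.

**Shape 1** — `<rect>` rectangle, stroke `#008000` → score (S438, F1400). Machine vertices: (99.136,127.148) → (127.808,127.148) → (127.808,115.304) → (99.136,115.304) → (99.136,127.148). Closed: final G1 returns to the first vertex.

**Shape 2** — `<path>` rectangle, stroke `#008000` → score (S438, F1400). Machine vertices: (108.383,88.161) → (168.813,88.161) → (168.813,26.740) → (108.383,26.740) → (108.383,88.161). Closed: final G1 returns to the first vertex.

**Shape 3** — `<polyline>` open polyline, stroke `#008000` → score (S438, F1400). Machine vertices: (53.376,49.191) → (189.648,94.882) → (195.051,46.321). Open path.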